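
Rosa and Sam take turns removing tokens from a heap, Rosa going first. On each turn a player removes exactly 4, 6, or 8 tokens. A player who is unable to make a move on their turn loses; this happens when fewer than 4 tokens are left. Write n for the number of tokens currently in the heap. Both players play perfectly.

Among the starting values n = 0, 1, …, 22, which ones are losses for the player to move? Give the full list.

Build the W/L table. Terminal = L. A non-terminal position is W if it has a move to some L; otherwise it is L.
n=0: no move → L
n=1: no move → L
n=2: no move → L
n=3: no move → L
n=4: W (go to 0, an L position)
n=5: W (go to 1, an L position)
n=6: W (go to 2, an L position)
n=7: W (go to 3, an L position)
n=8: W (go to 2, an L position)
n=9: W (go to 3, an L position)
n=10: W (go to 2, an L position)
n=11: W (go to 3, an L position)
n=12: L (options 8(W), 6(W), 4(W) are all W)
n=13: L (options 9(W), 7(W), 5(W) are all W)
n=14: L (options 10(W), 8(W), 6(W) are all W)
n=15: L (options 11(W), 9(W), 7(W) are all W)
n=16: W (go to 12, an L position)
n=17: W (go to 13, an L position)
n=18: W (go to 14, an L position)
n=19: W (go to 15, an L position)
n=20: W (go to 14, an L position)
n=21: W (go to 15, an L position)
n=22: W (go to 14, an L position)
Reading off the rows marked L gives the requested list; there are 8 such values of n.

0, 1, 2, 3, 12, 13, 14, 15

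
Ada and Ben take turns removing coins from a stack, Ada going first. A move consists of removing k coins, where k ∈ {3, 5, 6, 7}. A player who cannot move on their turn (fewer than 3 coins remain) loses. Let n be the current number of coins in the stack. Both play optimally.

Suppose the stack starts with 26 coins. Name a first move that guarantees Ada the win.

Build the W/L table. Terminal = L. A non-terminal position is W if it has a move to some L; otherwise it is L.
n=0: no move → L
n=1: no move → L
n=2: no move → L
n=3: reaches L-position 0 → W
n=4: reaches L-position 1 → W
n=5: reaches L-position 2 → W
n=6: reaches L-position 1 → W
n=7: reaches L-position 2 → W
n=8: reaches L-position 2 → W
n=9: reaches L-position 2 → W
n=10: only reaches 7(W), 5(W), 4(W), 3(W), all W → L
n=11: only reaches 8(W), 6(W), 5(W), 4(W), all W → L
n=12: only reaches 9(W), 7(W), 6(W), 5(W), all W → L
n=13: reaches L-position 10 → W
n=14: reaches L-position 11 → W
n=15: reaches L-position 12 → W
n=16: reaches L-position 11 → W
n=17: reaches L-position 12 → W
n=18: reaches L-position 12 → W
n=19: reaches L-position 12 → W
n=20: only reaches 17(W), 15(W), 14(W), 13(W), all W → L
n=21: only reaches 18(W), 16(W), 15(W), 14(W), all W → L
n=22: only reaches 19(W), 17(W), 16(W), 15(W), all W → L
n=23: reaches L-position 20 → W
n=24: reaches L-position 21 → W
n=25: reaches L-position 22 → W
n=26: reaches L-position 21 → W
From 26, the L positions reachable in one move are: 21, 20. Any move reaching one of these is winning.

Remove 5, leaving 21.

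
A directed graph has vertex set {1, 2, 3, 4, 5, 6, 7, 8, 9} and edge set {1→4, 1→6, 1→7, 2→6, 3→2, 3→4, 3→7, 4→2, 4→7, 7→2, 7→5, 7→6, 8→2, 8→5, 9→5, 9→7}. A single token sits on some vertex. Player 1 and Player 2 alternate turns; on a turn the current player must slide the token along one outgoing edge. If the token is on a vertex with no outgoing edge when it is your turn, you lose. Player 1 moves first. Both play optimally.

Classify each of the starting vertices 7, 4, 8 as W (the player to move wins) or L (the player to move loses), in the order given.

7: W, 4: L, 8: W

Build the W/L table. Terminal = L. A non-terminal position is W if it has a move to some L; otherwise it is L.
Every edge goes from a vertex to one that appears earlier in the order 6, 5, 2, 7, 4, 3, 9, 8, 1, so processing vertices in that order labels each vertex after all of its successors.
6: no outgoing edge → L
5: no outgoing edge → L
2: →6(L), so W
7: →5(L), so W
4: →7(W), 2(W) — all W, so L
3: →4(L), so W
9: →5(L), so W
8: →5(L), so W
1: →4(L), so W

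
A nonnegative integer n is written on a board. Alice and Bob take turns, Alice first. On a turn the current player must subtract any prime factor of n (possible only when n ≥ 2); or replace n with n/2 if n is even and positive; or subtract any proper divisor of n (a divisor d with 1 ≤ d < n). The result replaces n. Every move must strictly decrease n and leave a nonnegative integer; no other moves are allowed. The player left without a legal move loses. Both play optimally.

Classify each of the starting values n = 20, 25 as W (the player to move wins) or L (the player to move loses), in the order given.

20: L, 25: W

Compute win/loss labels from the base case upward. A position with no move is L. Any other position is W if it can reach an L in one move, else L.
n=0: no move → L
n=1: no move → L
n=2: can move to 0, which is L ⇒ W
n=3: can move to 0, which is L ⇒ W
n=4: moves to 2(W), 3(W); every one is W ⇒ L
n=5: can move to 0, which is L ⇒ W
n=6: can move to 4, which is L ⇒ W
n=7: can move to 0, which is L ⇒ W
n=8: can move to 4, which is L ⇒ W
n=9: moves to 6(W), 8(W); every one is W ⇒ L
n=10: can move to 9, which is L ⇒ W
n=11: can move to 0, which is L ⇒ W
n=12: can move to 9, which is L ⇒ W
n=13: can move to 0, which is L ⇒ W
n=14: moves to 7(W), 12(W), 13(W); every one is W ⇒ L
n=15: can move to 14, which is L ⇒ W
n=16: can move to 14, which is L ⇒ W
n=17: can move to 0, which is L ⇒ W
n=18: can move to 9, which is L ⇒ W
n=19: can move to 0, which is L ⇒ W
n=20: moves to 10(W), 15(W), 16(W), 18(W), 19(W); every one is W ⇒ L
n=21: can move to 14, which is L ⇒ W
n=22: can move to 20, which is L ⇒ W
n=23: can move to 0, which is L ⇒ W
n=24: can move to 20, which is L ⇒ W
n=25: can move to 20, which is L ⇒ W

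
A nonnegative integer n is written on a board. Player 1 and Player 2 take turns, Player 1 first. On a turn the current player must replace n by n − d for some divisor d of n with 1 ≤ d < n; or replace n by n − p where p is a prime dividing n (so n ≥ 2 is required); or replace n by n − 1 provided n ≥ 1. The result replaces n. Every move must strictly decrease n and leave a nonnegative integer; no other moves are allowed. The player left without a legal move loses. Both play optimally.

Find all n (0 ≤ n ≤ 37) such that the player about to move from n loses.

0, 4, 9, 14, 20, 26, 32, 35

Label each position W (a win for the player to move) or L (a loss). A position with no legal move is L; any other position is W exactly when some move reaches an L, and L when every move reaches a W.
n=0: no move → L
n=1: reaches L-position 0 → W
n=2: reaches L-position 0 → W
n=3: reaches L-position 0 → W
n=4: only reaches 2(W), 3(W), all W → L
n=5: reaches L-position 0 → W
n=6: reaches L-position 4 → W
n=7: reaches L-position 0 → W
n=8: reaches L-position 4 → W
n=9: only reaches 6(W), 8(W), all W → L
n=10: reaches L-position 9 → W
n=11: reaches L-position 0 → W
n=12: reaches L-position 9 → W
n=13: reaches L-position 0 → W
n=14: only reaches 7(W), 12(W), 13(W), all W → L
n=15: reaches L-position 14 → W
n=16: reaches L-position 14 → W
n=17: reaches L-position 0 → W
n=18: reaches L-position 9 → W
n=19: reaches L-position 0 → W
n=20: only reaches 10(W), 15(W), 16(W), 18(W), 19(W), all W → L
n=21: reaches L-position 14 → W
n=22: reaches L-position 20 → W
n=23: reaches L-position 0 → W
n=24: reaches L-position 20 → W
n=25: reaches L-position 20 → W
n=26: only reaches 13(W), 24(W), 25(W), all W → L
n=27: reaches L-position 26 → W
n=28: reaches L-position 14 → W
n=29: reaches L-position 0 → W
n=30: reaches L-position 20 → W
n=31: reaches L-position 0 → W
n=32: only reaches 16(W), 24(W), 28(W), 30(W), 31(W), all W → L
n=33: reaches L-position 32 → W
n=34: reaches L-position 32 → W
n=35: only reaches 28(W), 30(W), 34(W), all W → L
n=36: reaches L-position 32 → W
n=37: reaches L-position 0 → W
The losing starting values of n are exactly the entries labelled L in this table (8 of them).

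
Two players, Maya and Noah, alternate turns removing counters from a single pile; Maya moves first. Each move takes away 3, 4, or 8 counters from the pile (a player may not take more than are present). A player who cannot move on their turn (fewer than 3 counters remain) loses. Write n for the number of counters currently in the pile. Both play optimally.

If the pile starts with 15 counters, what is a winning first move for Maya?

Positions with no move are L. A position that does have a move is losing for the player to move precisely when every available move leads to a winning position for the opponent. Fill in the labels:
n=0: no move → L
n=1: no move → L
n=2: no move → L
n=3: can move to 0, which is L ⇒ W
n=4: can move to 1, which is L ⇒ W
n=5: can move to 2, which is L ⇒ W
n=6: can move to 2, which is L ⇒ W
n=7: moves to 4(W), 3(W); every one is W ⇒ L
n=8: can move to 0, which is L ⇒ W
n=9: can move to 1, which is L ⇒ W
n=10: can move to 7, which is L ⇒ W
n=11: can move to 7, which is L ⇒ W
n=12: moves to 9(W), 8(W), 4(W); every one is W ⇒ L
n=13: moves to 10(W), 9(W), 5(W); every one is W ⇒ L
n=14: moves to 11(W), 10(W), 6(W); every one is W ⇒ L
n=15: can move to 12, which is L ⇒ W
From 15, the L positions reachable in one move are: 12, 7. Any move reaching one of these is winning.

Remove 3, leaving 12.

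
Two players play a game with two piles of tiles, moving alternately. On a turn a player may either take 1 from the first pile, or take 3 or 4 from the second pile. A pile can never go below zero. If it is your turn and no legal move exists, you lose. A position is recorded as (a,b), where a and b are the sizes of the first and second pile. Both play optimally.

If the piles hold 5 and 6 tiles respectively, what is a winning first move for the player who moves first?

Build the W/L table. Terminal = L. A non-terminal position is W if it has a move to some L; otherwise it is L.
No move ever increases a pile, so every position that can arise here has a ≤ 5 and b ≤ 6; it is enough to label the cells with 0 ≤ a ≤ 5 and 0 ≤ b ≤ 6.
Every move lowers a or b (never raises either), so fill the grid row by row in increasing a, and left to right within a row: each cell's successors are then already labelled.
      b=0  b=1  b=2  b=3  b=4  b=5  b=6
a=0:    L    L    L    W    W    W    W
a=1:    W    W    W    L    L    L    W
a=2:    L    L    L    W    W    W    W
a=3:    W    W    W    L    L    L    W
a=4:    L    L    L    W    W    W    W
a=5:    W    W    W    L    L    L    W
Cells with no legal move (terminal, hence L): (0,0), (0,1), (0,2).
The remaining L cells, each justified by listing all of its moves:
(1,3): L (options (0,3)(W), (1,0)(W) are all W)
(1,4): L (options (0,4)(W), (1,1)(W), (1,0)(W) are all W)
(1,5): L (options (0,5)(W), (1,2)(W), (1,1)(W) are all W)
(2,0): L (sole option (1,0)(W) is W)
(2,1): L (sole option (1,1)(W) is W)
(2,2): L (sole option (1,2)(W) is W)
(3,3): L (options (2,3)(W), (3,0)(W) are all W)
(3,4): L (options (2,4)(W), (3,1)(W), (3,0)(W) are all W)
(3,5): L (options (2,5)(W), (3,2)(W), (3,1)(W) are all W)
(4,0): L (sole option (3,0)(W) is W)
(4,1): L (sole option (3,1)(W) is W)
(4,2): L (sole option (3,2)(W) is W)
(5,3): L (options (4,3)(W), (5,0)(W) are all W)
(5,4): L (options (4,4)(W), (5,1)(W), (5,0)(W) are all W)
(5,5): L (options (4,5)(W), (5,2)(W), (5,1)(W) are all W)
Every other cell has at least one move into one of the L cells above, so it is W.
From (5,6), the L positions reachable in one move are: (5,3).

Move to (5,3).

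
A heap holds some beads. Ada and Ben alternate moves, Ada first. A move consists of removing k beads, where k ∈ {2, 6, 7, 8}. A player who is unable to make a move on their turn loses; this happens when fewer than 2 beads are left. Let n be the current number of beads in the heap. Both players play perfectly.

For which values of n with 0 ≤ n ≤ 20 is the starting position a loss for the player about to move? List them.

Use the standard recursion: the mover loses at a terminal position; elsewhere, the mover wins exactly when some move hands the opponent an L position.
n=0: no move → L
n=1: no move → L
n=2: can move to 0, which is L ⇒ W
n=3: can move to 1, which is L ⇒ W
n=4: the only move is to 2(W), a W ⇒ L
n=5: the only move is to 3(W), a W ⇒ L
n=6: can move to 4, which is L ⇒ W
n=7: can move to 5, which is L ⇒ W
n=8: can move to 1, which is L ⇒ W
n=9: can move to 1, which is L ⇒ W
n=10: can move to 4, which is L ⇒ W
n=11: can move to 5, which is L ⇒ W
n=12: can move to 5, which is L ⇒ W
n=13: can move to 5, which is L ⇒ W
n=14: moves to 12(W), 8(W), 7(W), 6(W); every one is W ⇒ L
n=15: moves to 13(W), 9(W), 8(W), 7(W); every one is W ⇒ L
n=16: can move to 14, which is L ⇒ W
n=17: can move to 15, which is L ⇒ W
n=18: moves to 16(W), 12(W), 11(W), 10(W); every one is W ⇒ L
n=19: moves to 17(W), 13(W), 12(W), 11(W); every one is W ⇒ L
n=20: can move to 18, which is L ⇒ W
The losing starting values of n are exactly the entries labelled L in this table (8 of them).

0, 1, 4, 5, 14, 15, 18, 19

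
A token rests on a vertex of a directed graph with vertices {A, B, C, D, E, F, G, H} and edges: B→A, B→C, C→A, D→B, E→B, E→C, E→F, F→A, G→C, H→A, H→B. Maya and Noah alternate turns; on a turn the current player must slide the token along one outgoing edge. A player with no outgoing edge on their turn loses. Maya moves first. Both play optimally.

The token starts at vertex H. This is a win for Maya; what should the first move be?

Use the standard recursion: the mover loses at a terminal position; elsewhere, the mover wins exactly when some move hands the opponent an L position.
Every edge goes from a vertex to one that appears earlier in the order A, C, B, H, F, G, D, E, so processing vertices in that order labels each vertex after all of its successors.
A: no outgoing edge → L
C: →A(L), so W
B: →A(L), so W
H: →A(L), so W
F: →A(L), so W
G: →C(W) only, which is W, so L
D: →B(W) only, which is W, so L
E: →F(W), B(W), C(W) — all W, so L
From H, the L positions reachable in one move are: A.

Move to A.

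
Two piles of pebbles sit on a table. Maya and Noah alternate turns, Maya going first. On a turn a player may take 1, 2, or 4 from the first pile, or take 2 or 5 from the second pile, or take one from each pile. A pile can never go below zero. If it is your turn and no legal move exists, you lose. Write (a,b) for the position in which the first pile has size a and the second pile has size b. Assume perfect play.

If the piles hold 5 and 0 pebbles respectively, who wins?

Use the standard recursion: the mover loses at a terminal position; elsewhere, the mover wins exactly when some move hands the opponent an L position.
No move ever increases a pile, so every position that can arise here has a ≤ 5 and b ≤ 0; it is enough to label the cells with 0 ≤ a ≤ 5 and 0 ≤ b ≤ 0.
Every move lowers a or b (never raises either), so fill the grid row by row in increasing a, and left to right within a row: each cell's successors are then already labelled.
      b=0
a=0:    L
a=1:    W
a=2:    W
a=3:    L
a=4:    W
a=5:    W
Cells with no legal move (terminal, hence L): (0,0).
The remaining L cells, each justified by listing all of its moves:
(3,0): moves to (2,0)(W), (1,0)(W); every one is W ⇒ L
Every other cell has at least one move into one of the L cells above, so it is W.
From (5,0) Maya can move to (3,0), reaching an L position.

Maya wins.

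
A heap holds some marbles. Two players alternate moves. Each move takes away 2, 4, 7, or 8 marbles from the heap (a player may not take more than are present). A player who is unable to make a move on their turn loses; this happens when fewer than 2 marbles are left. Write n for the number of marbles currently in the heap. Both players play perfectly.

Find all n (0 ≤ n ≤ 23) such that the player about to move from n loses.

Classify positions by backward induction: terminal positions (no move available) are L. From any other position, the mover wins iff some move reaches an L.
n=0: no move → L
n=1: no move → L
n=2: W (go to 0, an L position)
n=3: W (go to 1, an L position)
n=4: W (go to 0, an L position)
n=5: W (go to 1, an L position)
n=6: L (options 4(W), 2(W) are all W)
n=7: W (go to 0, an L position)
n=8: W (go to 6, an L position)
n=9: W (go to 1, an L position)
n=10: W (go to 6, an L position)
n=11: L (options 9(W), 7(W), 4(W), 3(W) are all W)
n=12: L (options 10(W), 8(W), 5(W), 4(W) are all W)
n=13: W (go to 11, an L position)
n=14: W (go to 12, an L position)
n=15: W (go to 11, an L position)
n=16: W (go to 12, an L position)
n=17: L (options 15(W), 13(W), 10(W), 9(W) are all W)
n=18: W (go to 11, an L position)
n=19: W (go to 17, an L position)
n=20: W (go to 12, an L position)
n=21: W (go to 17, an L position)
n=22: L (options 20(W), 18(W), 15(W), 14(W) are all W)
n=23: L (options 21(W), 19(W), 16(W), 15(W) are all W)
Reading off the rows marked L gives the requested list; there are 8 such values of n.

0, 1, 6, 11, 12, 17, 22, 23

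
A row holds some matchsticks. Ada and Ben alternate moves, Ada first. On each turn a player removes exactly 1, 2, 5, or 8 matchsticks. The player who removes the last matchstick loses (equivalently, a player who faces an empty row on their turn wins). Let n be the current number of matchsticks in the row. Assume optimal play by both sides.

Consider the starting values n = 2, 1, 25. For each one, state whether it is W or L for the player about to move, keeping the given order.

Label each position W (a win for the player to move) or L (a loss). A position with no legal move is W; any other position is W exactly when some move reaches an L, and L when every move reaches a W.
n=0: no move; the opponent has just taken the last matchstick and therefore loses → W
n=1: →0(W) only, which is W, so L
n=2: →1(L), so W
n=3: →1(L), so W
n=4: →3(W), 2(W) — all W, so L
n=5: →4(L), so W
n=6: →4(L), so W
n=7: →6(W), 5(W), 2(W) — all W, so L
n=8: →7(L), so W
n=9: →7(L), so W
n=10: →9(W), 8(W), 5(W), 2(W) — all W, so L
n=11: →10(L), so W
n=12: →10(L), so W
n=13: →12(W), 11(W), 8(W), 5(W) — all W, so L
n=14: →13(L), so W
n=15: →13(L), so W
n=16: →15(W), 14(W), 11(W), 8(W) — all W, so L
n=17: →16(L), so W
n=18: →16(L), so W
n=19: →18(W), 17(W), 14(W), 11(W) — all W, so L
n=20: →19(L), so W
n=21: →19(L), so W
n=22: →21(W), 20(W), 17(W), 14(W) — all W, so L
n=23: →22(L), so W
n=24: →22(L), so W
n=25: →24(W), 23(W), 20(W), 17(W) — all W, so L

2: W, 1: L, 25: L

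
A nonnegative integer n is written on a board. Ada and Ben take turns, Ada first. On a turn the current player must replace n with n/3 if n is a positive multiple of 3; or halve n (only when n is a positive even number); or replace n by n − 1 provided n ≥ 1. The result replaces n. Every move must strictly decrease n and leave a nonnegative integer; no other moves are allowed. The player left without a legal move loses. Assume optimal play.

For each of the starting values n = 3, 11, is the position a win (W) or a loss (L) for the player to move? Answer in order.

3: W, 11: L

Use the standard recursion: the mover loses at a terminal position; elsewhere, the mover wins exactly when some move hands the opponent an L position.
n=0: no move → L
n=1: can move to 0, which is L ⇒ W
n=2: the only move is to 1(W), a W ⇒ L
n=3: can move to 2, which is L ⇒ W
n=4: can move to 2, which is L ⇒ W
n=5: the only move is to 4(W), a W ⇒ L
n=6: can move to 2, which is L ⇒ W
n=7: the only move is to 6(W), a W ⇒ L
n=8: can move to 7, which is L ⇒ W
n=9: moves to 3(W), 8(W); every one is W ⇒ L
n=10: can move to 5, which is L ⇒ W
n=11: the only move is to 10(W), a W ⇒ L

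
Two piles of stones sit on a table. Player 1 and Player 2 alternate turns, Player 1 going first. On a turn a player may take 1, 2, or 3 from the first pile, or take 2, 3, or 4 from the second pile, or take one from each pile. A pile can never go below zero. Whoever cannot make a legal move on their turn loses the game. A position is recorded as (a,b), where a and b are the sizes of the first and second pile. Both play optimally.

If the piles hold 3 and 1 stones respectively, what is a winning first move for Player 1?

Move to (0,1).

Build the W/L table. Terminal = L. A non-terminal position is W if it has a move to some L; otherwise it is L.
No move ever increases a pile, so every position that can arise here has a ≤ 3 and b ≤ 1; it is enough to label the cells with 0 ≤ a ≤ 3 and 0 ≤ b ≤ 1.
Every move lowers a or b (never raises either), so fill the grid row by row in increasing a, and left to right within a row: each cell's successors are then already labelled.
      b=0  b=1
a=0:    L    L
a=1:    W    W
a=2:    W    W
a=3:    W    W
Cells with no legal move (terminal, hence L): (0,0), (0,1).
Every other cell has at least one move into one of the L cells above, so it is W.
From (3,1), the L positions reachable in one move are: (0,1).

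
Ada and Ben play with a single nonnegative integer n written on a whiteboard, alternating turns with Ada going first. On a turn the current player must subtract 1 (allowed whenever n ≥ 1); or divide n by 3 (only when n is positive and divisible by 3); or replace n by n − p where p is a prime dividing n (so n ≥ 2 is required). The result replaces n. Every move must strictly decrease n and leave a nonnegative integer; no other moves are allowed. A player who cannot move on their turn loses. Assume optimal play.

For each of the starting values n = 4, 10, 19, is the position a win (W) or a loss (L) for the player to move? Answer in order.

4: L, 10: W, 19: W

Work bottom-up. With no move the player to move loses. Otherwise the position is W if at least one move leads to an L position for the opponent, and L if every move leads to a W.
n=0: no move → L
n=1: W (go to 0, an L position)
n=2: W (go to 0, an L position)
n=3: W (go to 0, an L position)
n=4: L (options 2(W), 3(W) are all W)
n=5: W (go to 0, an L position)
n=6: W (go to 4, an L position)
n=7: W (go to 0, an L position)
n=8: L (options 6(W), 7(W) are all W)
n=9: W (go to 8, an L position)
n=10: W (go to 8, an L position)
n=11: W (go to 0, an L position)
n=12: W (go to 4, an L position)
n=13: W (go to 0, an L position)
n=14: L (options 7(W), 12(W), 13(W) are all W)
n=15: W (go to 14, an L position)
n=16: W (go to 14, an L position)
n=17: W (go to 0, an L position)
n=18: L (options 6(W), 15(W), 16(W), 17(W) are all W)
n=19: W (go to 0, an L position)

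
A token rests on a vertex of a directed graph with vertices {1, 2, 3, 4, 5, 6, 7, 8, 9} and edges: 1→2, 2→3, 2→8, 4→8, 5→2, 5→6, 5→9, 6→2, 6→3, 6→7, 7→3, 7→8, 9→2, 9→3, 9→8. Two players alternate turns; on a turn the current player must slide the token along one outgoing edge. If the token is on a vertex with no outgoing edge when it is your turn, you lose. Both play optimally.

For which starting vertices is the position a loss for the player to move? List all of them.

Use the standard recursion: the mover loses at a terminal position; elsewhere, the mover wins exactly when some move hands the opponent an L position.
Every edge goes from a vertex to one that appears earlier in the order 3, 8, 4, 7, 2, 6, 9, 5, 1, so processing vertices in that order labels each vertex after all of its successors.
3: no outgoing edge → L
8: no outgoing edge → L
4: reaches L-position 8 → W
7: reaches L-position 8 → W
2: reaches L-position 8 → W
6: reaches L-position 3 → W
9: reaches L-position 8 → W
5: only reaches 9(W), 6(W), 2(W), all W → L
1: only reaches 2(W), which is W → L
The losing starting vertices are exactly the entries labelled L in this table (4 of them).

1, 3, 5, 8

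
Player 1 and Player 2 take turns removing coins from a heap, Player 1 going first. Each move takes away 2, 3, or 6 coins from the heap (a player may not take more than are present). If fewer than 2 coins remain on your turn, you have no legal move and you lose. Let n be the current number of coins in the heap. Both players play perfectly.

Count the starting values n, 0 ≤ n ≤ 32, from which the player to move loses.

12

Build the W/L table. Terminal = L. A non-terminal position is W if it has a move to some L; otherwise it is L.
n=0: no move → L
n=1: no move → L
n=2: W (go to 0, an L position)
n=3: W (go to 1, an L position)
n=4: W (go to 1, an L position)
n=5: L (options 3(W), 2(W) are all W)
n=6: W (go to 0, an L position)
n=7: W (go to 5, an L position)
n=8: W (go to 5, an L position)
n=9: L (options 7(W), 6(W), 3(W) are all W)
n=10: L (options 8(W), 7(W), 4(W) are all W)
n=11: W (go to 9, an L position)
n=12: W (go to 10, an L position)
n=13: W (go to 10, an L position)
n=14: L (options 12(W), 11(W), 8(W) are all W)
n=15: W (go to 9, an L position)
n=16: W (go to 14, an L position)
n=17: W (go to 14, an L position)
n=18: L (options 16(W), 15(W), 12(W) are all W)
n=19: L (options 17(W), 16(W), 13(W) are all W)
n=20: W (go to 18, an L position)
n=21: W (go to 19, an L position)
n=22: W (go to 19, an L position)
n=23: L (options 21(W), 20(W), 17(W) are all W)
n=24: W (go to 18, an L position)
n=25: W (go to 23, an L position)
n=26: W (go to 23, an L position)
n=27: L (options 25(W), 24(W), 21(W) are all W)
n=28: L (options 26(W), 25(W), 22(W) are all W)
n=29: W (go to 27, an L position)
n=30: W (go to 28, an L position)
n=31: W (go to 28, an L position)
n=32: L (options 30(W), 29(W), 26(W) are all W)
L entries with 0 ≤ n ≤ 32: n = 0, 1, 5, 9, 10, 14, 18, 19, 23, 27, 28, 32; that makes 12.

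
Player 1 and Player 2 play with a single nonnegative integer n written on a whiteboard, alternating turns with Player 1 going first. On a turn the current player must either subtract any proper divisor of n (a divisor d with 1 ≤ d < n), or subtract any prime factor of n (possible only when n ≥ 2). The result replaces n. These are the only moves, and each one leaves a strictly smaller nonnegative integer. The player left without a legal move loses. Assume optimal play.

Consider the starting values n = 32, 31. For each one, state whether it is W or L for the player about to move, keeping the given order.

Work bottom-up. With no move the player to move loses. Otherwise the position is W if at least one move leads to an L position for the opponent, and L if every move leads to a W.
n=0: no move → L
n=1: no move → L
n=2: can move to 0, which is L ⇒ W
n=3: can move to 0, which is L ⇒ W
n=4: moves to 2(W), 3(W); every one is W ⇒ L
n=5: can move to 0, which is L ⇒ W
n=6: can move to 4, which is L ⇒ W
n=7: can move to 0, which is L ⇒ W
n=8: can move to 4, which is L ⇒ W
n=9: moves to 6(W), 8(W); every one is W ⇒ L
n=10: can move to 9, which is L ⇒ W
n=11: can move to 0, which is L ⇒ W
n=12: can move to 9, which is L ⇒ W
n=13: can move to 0, which is L ⇒ W
n=14: moves to 7(W), 12(W), 13(W); every one is W ⇒ L
n=15: can move to 14, which is L ⇒ W
n=16: can move to 14, which is L ⇒ W
n=17: can move to 0, which is L ⇒ W
n=18: can move to 9, which is L ⇒ W
n=19: can move to 0, which is L ⇒ W
n=20: moves to 10(W), 15(W), 16(W), 18(W), 19(W); every one is W ⇒ L
n=21: can move to 14, which is L ⇒ W
n=22: can move to 20, which is L ⇒ W
n=23: can move to 0, which is L ⇒ W
n=24: can move to 20, which is L ⇒ W
n=25: can move to 20, which is L ⇒ W
n=26: moves to 13(W), 24(W), 25(W); every one is W ⇒ L
n=27: can move to 26, which is L ⇒ W
n=28: can move to 14, which is L ⇒ W
n=29: can move to 0, which is L ⇒ W
n=30: can move to 20, which is L ⇒ W
n=31: can move to 0, which is L ⇒ W
n=32: moves to 16(W), 24(W), 28(W), 30(W), 31(W); every one is W ⇒ L

32: L, 31: W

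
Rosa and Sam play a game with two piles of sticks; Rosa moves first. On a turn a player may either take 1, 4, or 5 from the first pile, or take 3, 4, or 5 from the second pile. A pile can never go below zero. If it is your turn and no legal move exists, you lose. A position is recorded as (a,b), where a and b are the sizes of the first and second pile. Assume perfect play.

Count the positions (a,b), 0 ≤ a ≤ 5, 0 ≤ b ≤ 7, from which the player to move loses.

14

Work bottom-up. With no move the player to move loses. Otherwise the position is W if at least one move leads to an L position for the opponent, and L if every move leads to a W.
Every move lowers a or b (never raises either), so fill the grid row by row in increasing a, and left to right within a row: each cell's successors are then already labelled.
      b=0  b=1  b=2  b=3  b=4  b=5  b=6  b=7
a=0:    L    L    L    W    W    W    W    W
a=1:    W    W    W    L    L    L    W    W
a=2:    L    L    L    W    W    W    W    W
a=3:    W    W    W    L    L    L    W    W
a=4:    W    W    W    W    W    W    L    L
a=5:    W    W    W    W    W    W    W    W
Cells with no legal move (terminal, hence L): (0,0), (0,1), (0,2).
The remaining L cells, each justified by listing all of its moves:
(1,3): →(0,3)(W), (1,0)(W) — all W, so L
(1,4): →(0,4)(W), (1,1)(W), (1,0)(W) — all W, so L
(1,5): →(0,5)(W), (1,2)(W), (1,1)(W), (1,0)(W) — all W, so L
(2,0): →(1,0)(W) only, which is W, so L
(2,1): →(1,1)(W) only, which is W, so L
(2,2): →(1,2)(W) only, which is W, so L
(3,3): →(2,3)(W), (3,0)(W) — all W, so L
(3,4): →(2,4)(W), (3,1)(W), (3,0)(W) — all W, so L
(3,5): →(2,5)(W), (3,2)(W), (3,1)(W), (3,0)(W) — all W, so L
(4,6): →(3,6)(W), (0,6)(W), (4,3)(W), (4,2)(W), (4,1)(W) — all W, so L
(4,7): →(3,7)(W), (0,7)(W), (4,4)(W), (4,3)(W), (4,2)(W) — all W, so L
Every other cell has at least one move into one of the L cells above, so it is W.
L cells per row: a=0: 3, a=1: 3, a=2: 3, a=3: 3, a=4: 2, a=5: 0; total 14.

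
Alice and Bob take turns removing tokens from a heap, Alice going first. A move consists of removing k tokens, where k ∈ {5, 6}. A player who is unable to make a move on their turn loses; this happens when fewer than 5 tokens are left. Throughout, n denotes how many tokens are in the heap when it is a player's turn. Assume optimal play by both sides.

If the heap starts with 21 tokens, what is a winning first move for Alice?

Label each position W (a win for the player to move) or L (a loss). A position with no legal move is L; any other position is W exactly when some move reaches an L, and L when every move reaches a W.
n=0: no move → L
n=1: no move → L
n=2: no move → L
n=3: no move → L
n=4: no move → L
n=5: can move to 0, which is L ⇒ W
n=6: can move to 1, which is L ⇒ W
n=7: can move to 2, which is L ⇒ W
n=8: can move to 3, which is L ⇒ W
n=9: can move to 4, which is L ⇒ W
n=10: can move to 4, which is L ⇒ W
n=11: moves to 6(W), 5(W); every one is W ⇒ L
n=12: moves to 7(W), 6(W); every one is W ⇒ L
n=13: moves to 8(W), 7(W); every one is W ⇒ L
n=14: moves to 9(W), 8(W); every one is W ⇒ L
n=15: moves to 10(W), 9(W); every one is W ⇒ L
n=16: can move to 11, which is L ⇒ W
n=17: can move to 12, which is L ⇒ W
n=18: can move to 13, which is L ⇒ W
n=19: can move to 14, which is L ⇒ W
n=20: can move to 15, which is L ⇒ W
n=21: can move to 15, which is L ⇒ W
From 21, the L positions reachable in one move are: 15.

Remove 6, leaving 15.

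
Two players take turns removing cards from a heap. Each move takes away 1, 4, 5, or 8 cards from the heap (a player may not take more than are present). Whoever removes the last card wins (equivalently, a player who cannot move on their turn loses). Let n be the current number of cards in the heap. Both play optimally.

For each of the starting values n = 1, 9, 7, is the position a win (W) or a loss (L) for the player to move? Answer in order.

Work bottom-up. With no move the player to move loses. Otherwise the position is W if at least one move leads to an L position for the opponent, and L if every move leads to a W.
n=0: no move → L
n=1: →0(L), so W
n=2: →1(W) only, which is W, so L
n=3: →2(L), so W
n=4: →0(L), so W
n=5: →0(L), so W
n=6: →2(L), so W
n=7: →2(L), so W
n=8: →0(L), so W
n=9: →8(W), 5(W), 4(W), 1(W) — all W, so L

1: W, 9: L, 7: W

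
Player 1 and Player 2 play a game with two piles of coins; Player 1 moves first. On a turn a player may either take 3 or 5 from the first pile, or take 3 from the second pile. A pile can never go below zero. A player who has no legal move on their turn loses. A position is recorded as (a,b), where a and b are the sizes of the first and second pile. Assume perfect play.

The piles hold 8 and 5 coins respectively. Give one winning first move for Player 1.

Move to (5,5).

Use the standard recursion: the mover loses at a terminal position; elsewhere, the mover wins exactly when some move hands the opponent an L position.
No move ever increases a pile, so every position that can arise here has a ≤ 8 and b ≤ 5; it is enough to label the cells with 0 ≤ a ≤ 8 and 0 ≤ b ≤ 5.
Every move lowers a or b (never raises either), so fill the grid row by row in increasing a, and left to right within a row: each cell's successors are then already labelled.
      b=0  b=1  b=2  b=3  b=4  b=5
a=0:    L    L    L    W    W    W
a=1:    L    L    L    W    W    W
a=2:    L    L    L    W    W    W
a=3:    W    W    W    L    L    L
a=4:    W    W    W    L    L    L
a=5:    W    W    W    L    L    L
a=6:    W    W    W    W    W    W
a=7:    W    W    W    W    W    W
a=8:    L    L    L    W    W    W
Cells with no legal move (terminal, hence L): (0,0), (0,1), (0,2), (1,0), (1,1), (1,2), (2,0), (2,1), (2,2).
The remaining L cells, each justified by listing all of its moves:
(3,3): moves to (0,3)(W), (3,0)(W); every one is W ⇒ L
(3,4): moves to (0,4)(W), (3,1)(W); every one is W ⇒ L
(3,5): moves to (0,5)(W), (3,2)(W); every one is W ⇒ L
(4,3): moves to (1,3)(W), (4,0)(W); every one is W ⇒ L
(4,4): moves to (1,4)(W), (4,1)(W); every one is W ⇒ L
(4,5): moves to (1,5)(W), (4,2)(W); every one is W ⇒ L
(5,3): moves to (2,3)(W), (0,3)(W), (5,0)(W); every one is W ⇒ L
(5,4): moves to (2,4)(W), (0,4)(W), (5,1)(W); every one is W ⇒ L
(5,5): moves to (2,5)(W), (0,5)(W), (5,2)(W); every one is W ⇒ L
(8,0): moves to (5,0)(W), (3,0)(W); every one is W ⇒ L
(8,1): moves to (5,1)(W), (3,1)(W); every one is W ⇒ L
(8,2): moves to (5,2)(W), (3,2)(W); every one is W ⇒ L
Every other cell has at least one move into one of the L cells above, so it is W.
From (8,5), the L positions reachable in one move are: (5,5), (3,5), (8,2). Any move reaching one of these is winning.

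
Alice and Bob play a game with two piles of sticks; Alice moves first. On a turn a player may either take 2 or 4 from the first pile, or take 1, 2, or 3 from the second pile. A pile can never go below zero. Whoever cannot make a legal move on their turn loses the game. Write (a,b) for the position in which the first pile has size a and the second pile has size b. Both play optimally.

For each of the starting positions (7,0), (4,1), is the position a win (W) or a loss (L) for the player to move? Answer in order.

(7,0): L, (4,1): W

Classify positions by backward induction: terminal positions (no move available) are L. From any other position, the mover wins iff some move reaches an L.
No move ever increases a pile, so every position that can arise here has a ≤ 7 and b ≤ 1; it is enough to label the cells with 0 ≤ a ≤ 7 and 0 ≤ b ≤ 1.
Every move lowers a or b (never raises either), so fill the grid row by row in increasing a, and left to right within a row: each cell's successors are then already labelled.
      b=0  b=1
a=0:    L    W
a=1:    L    W
a=2:    W    L
a=3:    W    L
a=4:    W    W
a=5:    W    W
a=6:    L    W
a=7:    L    W
Cells with no legal move (terminal, hence L): (0,0), (1,0).
The remaining L cells, each justified by listing all of its moves:
(2,1): moves to (0,1)(W), (2,0)(W); every one is W ⇒ L
(3,1): moves to (1,1)(W), (3,0)(W); every one is W ⇒ L
(6,0): moves to (4,0)(W), (2,0)(W); every one is W ⇒ L
(7,0): moves to (5,0)(W), (3,0)(W); every one is W ⇒ L
Every other cell has at least one move into one of the L cells above, so it is W.
(7,0): one of the L cells justified above, so L
(4,1): the move to (2,1) reaches an L cell, so W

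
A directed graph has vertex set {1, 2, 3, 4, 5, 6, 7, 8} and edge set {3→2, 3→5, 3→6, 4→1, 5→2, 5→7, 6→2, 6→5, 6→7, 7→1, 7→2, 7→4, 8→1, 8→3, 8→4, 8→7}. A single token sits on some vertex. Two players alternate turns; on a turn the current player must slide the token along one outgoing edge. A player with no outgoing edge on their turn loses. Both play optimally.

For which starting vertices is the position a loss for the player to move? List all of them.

1, 2

Positions with no move are L. A position that does have a move is losing for the player to move precisely when every available move leads to a winning position for the opponent. Fill in the labels:
Every edge goes from a vertex to one that appears earlier in the order 2, 1, 4, 7, 5, 6, 3, 8, so processing vertices in that order labels each vertex after all of its successors.
2: no outgoing edge → L
1: no outgoing edge → L
4: W (go to 1, an L position)
7: W (go to 1, an L position)
5: W (go to 2, an L position)
6: W (go to 2, an L position)
3: W (go to 2, an L position)
8: W (go to 1, an L position)
Reading off the rows marked L gives the requested list; there are 2 such vertices.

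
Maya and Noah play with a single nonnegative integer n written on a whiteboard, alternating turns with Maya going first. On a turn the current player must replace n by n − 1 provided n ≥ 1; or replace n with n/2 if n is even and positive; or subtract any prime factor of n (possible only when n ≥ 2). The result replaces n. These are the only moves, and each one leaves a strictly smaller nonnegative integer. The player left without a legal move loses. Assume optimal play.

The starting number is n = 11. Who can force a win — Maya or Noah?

Maya wins.

Label each position W (a win for the player to move) or L (a loss). A position with no legal move is L; any other position is W exactly when some move reaches an L, and L when every move reaches a W.
n=0: no move → L
n=1: W (go to 0, an L position)
n=2: W (go to 0, an L position)
n=3: W (go to 0, an L position)
n=4: L (options 2(W), 3(W) are all W)
n=5: W (go to 0, an L position)
n=6: W (go to 4, an L position)
n=7: W (go to 0, an L position)
n=8: W (go to 4, an L position)
n=9: L (options 6(W), 8(W) are all W)
n=10: W (go to 9, an L position)
n=11: W (go to 0, an L position)
From 11 Maya can move to 0, reaching an L position.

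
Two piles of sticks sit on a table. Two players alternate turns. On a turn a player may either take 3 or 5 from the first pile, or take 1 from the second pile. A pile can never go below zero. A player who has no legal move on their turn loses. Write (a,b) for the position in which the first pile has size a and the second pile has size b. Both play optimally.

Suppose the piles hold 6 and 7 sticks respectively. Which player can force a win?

The first player wins.

Label each position W (a win for the player to move) or L (a loss). A position with no legal move is L; any other position is W exactly when some move reaches an L, and L when every move reaches a W.
No move ever increases a pile, so every position that can arise here has a ≤ 6 and b ≤ 7; it is enough to label the cells with 0 ≤ a ≤ 6 and 0 ≤ b ≤ 7.
Every move lowers a or b (never raises either), so fill the grid row by row in increasing a, and left to right within a row: each cell's successors are then already labelled.
      b=0  b=1  b=2  b=3  b=4  b=5  b=6  b=7
a=0:    L    W    L    W    L    W    L    W
a=1:    L    W    L    W    L    W    L    W
a=2:    L    W    L    W    L    W    L    W
a=3:    W    L    W    L    W    L    W    L
a=4:    W    L    W    L    W    L    W    L
a=5:    W    L    W    L    W    L    W    L
a=6:    W    W    W    W    W    W    W    W
Cells with no legal move (terminal, hence L): (0,0), (1,0), (2,0).
The remaining L cells, each justified by listing all of its moves:
(0,2): only reaches (0,1)(W), which is W → L
(0,4): only reaches (0,3)(W), which is W → L
(0,6): only reaches (0,5)(W), which is W → L
(1,2): only reaches (1,1)(W), which is W → L
(1,4): only reaches (1,3)(W), which is W → L
(1,6): only reaches (1,5)(W), which is W → L
(2,2): only reaches (2,1)(W), which is W → L
(2,4): only reaches (2,3)(W), which is W → L
(2,6): only reaches (2,5)(W), which is W → L
(3,1): only reaches (0,1)(W), (3,0)(W), all W → L
(3,3): only reaches (0,3)(W), (3,2)(W), all W → L
(3,5): only reaches (0,5)(W), (3,4)(W), all W → L
(3,7): only reaches (0,7)(W), (3,6)(W), all W → L
(4,1): only reaches (1,1)(W), (4,0)(W), all W → L
(4,3): only reaches (1,3)(W), (4,2)(W), all W → L
(4,5): only reaches (1,5)(W), (4,4)(W), all W → L
(4,7): only reaches (1,7)(W), (4,6)(W), all W → L
(5,1): only reaches (2,1)(W), (0,1)(W), (5,0)(W), all W → L
(5,3): only reaches (2,3)(W), (0,3)(W), (5,2)(W), all W → L
(5,5): only reaches (2,5)(W), (0,5)(W), (5,4)(W), all W → L
(5,7): only reaches (2,7)(W), (0,7)(W), (5,6)(W), all W → L
Every other cell has at least one move into one of the L cells above, so it is W.
From (6,7) the player to move can move to (3,7), reaching an L position.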